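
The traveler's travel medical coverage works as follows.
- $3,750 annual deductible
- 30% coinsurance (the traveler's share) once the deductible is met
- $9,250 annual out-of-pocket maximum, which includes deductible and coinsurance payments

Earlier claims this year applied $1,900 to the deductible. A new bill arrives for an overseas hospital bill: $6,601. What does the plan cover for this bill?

$3,325.70

Deductible still to meet: $3,750 − $1,900 = $1,850.
After the $1,850 deductible portion, $6,601 − $1,850 = $4,751 is subject to coinsurance.
Coinsurance: $4,751 × 30% = $1,425.30.
So the traveler owes $1,850 + $1,425.30 = $3,275.30 before any cap.
Year-to-date out-of-pocket becomes $1,900 + $3,275.30 = $5,175.30, still under the $9,250 maximum, so no cap applies.
The plan picks up $6,601 − $3,275.30 = $3,325.70.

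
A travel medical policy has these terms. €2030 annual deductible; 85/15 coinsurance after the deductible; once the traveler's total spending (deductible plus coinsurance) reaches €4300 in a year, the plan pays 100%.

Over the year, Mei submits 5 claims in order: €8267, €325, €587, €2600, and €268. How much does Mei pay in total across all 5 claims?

Claim 1 — €8267: €2030 finishes the deductible; €6237 goes to coinsurance; 15% of €6237 = €935.55. Traveler pays €2965.55; OOP now €2965.55.
Claim 2 — €325: deductible already satisfied, so traveler's share is 15% × €325 = €48.75. Traveler pays €48.75; OOP now €3014.30.
Claim 3 — €587: 15% coinsurance on €587 = €88.05. Cost to traveler: €88.05. OOP to date €3102.35.
Claim 4 — €2600: deductible met; 15% of €2600 = €390. Cost to traveler: €390. OOP to date €3492.35.
Claim 5 — €268: 15% coinsurance on €268 = €40.20. Traveler pays €40.20; OOP now €3532.55.
Total paid by the traveler: €2965.55 + €48.75 + €88.05 + €390 + €40.20 = €3532.55.

€3532.55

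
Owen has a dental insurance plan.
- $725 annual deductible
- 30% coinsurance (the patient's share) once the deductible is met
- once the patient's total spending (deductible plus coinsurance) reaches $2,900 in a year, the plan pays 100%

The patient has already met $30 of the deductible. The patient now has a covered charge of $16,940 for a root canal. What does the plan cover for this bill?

$14,070

Remaining deductible: $725 − $30 = $695.
The remaining $16,245 (= $16,940 − $695) moves to coinsurance.
Coinsurance: $16,245 × 30% = $4,873.50.
So the patient owes $695 + $4,873.50 = $5,568.50 before any cap.
Year-to-date out-of-pocket would reach $30 + $5,568.50 = $5,598.50, above the $2,900 maximum, so the patient pays only $2,900 − $30 = $2,870.
The insurer covers the remainder: $16,940 − $2,870 = $14,070.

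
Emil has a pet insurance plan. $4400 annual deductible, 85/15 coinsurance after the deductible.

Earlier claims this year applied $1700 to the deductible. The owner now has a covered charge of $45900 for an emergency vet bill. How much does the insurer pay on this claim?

Deductible still to meet: $4400 − $1700 = $2700.
That leaves $45900 − $2700 = $43200 for coinsurance.
Owner's 15% share of $43200 is $6480.
Owner responsibility: $2700 + $6480 = $9180.
The plan picks up $45900 − $9180 = $36720.

$36720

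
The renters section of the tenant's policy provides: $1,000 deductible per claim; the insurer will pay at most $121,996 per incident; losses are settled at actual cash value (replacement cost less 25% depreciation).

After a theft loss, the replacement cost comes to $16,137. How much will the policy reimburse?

At 25% depreciation, ACV = $16,137 − $4,034.25 = $12,102.75.
Subtract the deductible: $12,102.75 − $1,000 = $11,102.75.
$11,102.75 ≤ $121,996, so the limit doesn't bind; insurer pays $11,102.75.

$11,102.75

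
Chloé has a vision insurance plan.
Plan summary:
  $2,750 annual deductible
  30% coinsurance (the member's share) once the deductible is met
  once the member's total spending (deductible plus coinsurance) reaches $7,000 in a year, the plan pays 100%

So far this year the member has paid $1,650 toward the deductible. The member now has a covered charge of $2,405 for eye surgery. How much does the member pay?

$1,650 of the $2,750 deductible is already met, leaving $1,100.
The remaining $1,305 (= $2,405 − $1,100) moves to coinsurance.
Member's 30% share of $1,305 is $391.50.
So the member owes $1,100 + $391.50 = $1,491.50 before any cap.
Cumulative spending $1,650 + $1,491.50 = $3,141.50 stays under the $7,000 maximum.

$1,491.50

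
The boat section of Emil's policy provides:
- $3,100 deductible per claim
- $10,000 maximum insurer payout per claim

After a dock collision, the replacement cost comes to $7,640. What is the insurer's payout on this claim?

Less the $3,100 deductible: $7,640 − $3,100 = $4,540.
$4,540 ≤ $10,000, so the limit doesn't bind; insurer pays $4,540.

$4,540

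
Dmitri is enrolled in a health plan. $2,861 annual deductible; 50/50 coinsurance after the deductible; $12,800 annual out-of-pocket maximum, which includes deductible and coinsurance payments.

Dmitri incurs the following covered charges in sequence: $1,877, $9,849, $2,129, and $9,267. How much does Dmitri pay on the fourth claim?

Bill 1, $1,877: all of it applies to the deductible. Patient owes $1,877 (running OOP $1,877).
Bill 2, $9,849: $984 to deductible, leaving $8,865; coinsurance $8,865 × 50% = $4,432.50. Cost to patient: $5,416.50. OOP to date $7,293.50.
Bill 3, $2,129: deductible met; 50% of $2,129 = $1,064.50. Patient pays $1,064.50; OOP now $8,358.
Bill 4, $9,267: deductible met; 50% of $9,267 = $4,633.50. That would push OOP to $12,991.50, over the $12,800 cap, so patient pays $12,800 − $8,358 = $4,442.

$4,442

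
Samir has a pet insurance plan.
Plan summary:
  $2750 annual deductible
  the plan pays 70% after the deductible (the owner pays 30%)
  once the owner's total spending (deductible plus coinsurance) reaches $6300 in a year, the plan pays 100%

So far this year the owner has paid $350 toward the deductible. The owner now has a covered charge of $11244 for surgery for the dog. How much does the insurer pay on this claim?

$6190.80

Deductible still to meet: $2750 − $350 = $2400.
That leaves $11244 − $2400 = $8844 for coinsurance.
Owner's 30% share of $8844 is $2653.20.
Owner responsibility before any cap: $2400 + $2653.20 = $5053.20.
Total out-of-pocket so far would be $350 + $5053.20 = $5403.20, below the $6300 cap — no reduction.
The insurer covers the remainder: $11244 − $5053.20 = $6190.80.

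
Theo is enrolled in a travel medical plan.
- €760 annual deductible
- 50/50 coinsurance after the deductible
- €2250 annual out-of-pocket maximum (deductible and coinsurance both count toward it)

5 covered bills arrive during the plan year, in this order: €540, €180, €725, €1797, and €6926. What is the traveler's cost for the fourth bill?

Claim 1 (€540): entire amount goes to the deductible. Traveler pays €540; OOP now €540.
Claim 2 (€180): entire amount goes to the deductible. Cost to traveler: €180. OOP to date €720.
Claim 3 (€725): deductible takes €40, €685 remains; 50% of €685 = €342.50. Traveler pays €382.50; OOP now €1102.50.
Claim 4 (€1797): 50% coinsurance on €1797 = €898.50. Traveler pays €898.50; OOP now €2001.

€898.50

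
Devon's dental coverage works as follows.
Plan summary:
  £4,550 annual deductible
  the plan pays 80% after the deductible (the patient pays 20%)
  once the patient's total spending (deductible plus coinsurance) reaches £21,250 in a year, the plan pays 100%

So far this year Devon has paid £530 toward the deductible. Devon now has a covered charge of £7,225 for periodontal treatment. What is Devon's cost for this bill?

£4,661

£530 of the £4,550 deductible is already met, leaving £4,020.
After the £4,020 deductible portion, £7,225 − £4,020 = £3,205 is subject to coinsurance.
Coinsurance: £3,205 × 20% = £641.
That puts the patient's cost at £4,020 + £641 = £4,661 before any cap.
Total out-of-pocket so far would be £530 + £4,661 = £5,191, below the £21,250 cap — no reduction.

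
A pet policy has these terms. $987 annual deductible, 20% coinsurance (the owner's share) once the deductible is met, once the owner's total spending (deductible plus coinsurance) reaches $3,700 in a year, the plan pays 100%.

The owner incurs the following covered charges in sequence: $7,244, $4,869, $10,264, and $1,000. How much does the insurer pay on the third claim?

$9,776.20

#1 ($7,244): $987 finishes the deductible; $6,257 goes to coinsurance; owner's 20% is $1,251.40. Owner pays $2,238.40; OOP now $2,238.40. Insurer: $7,244 − $2,238.40 = $5,005.60.
#2 ($4,869): deductible already satisfied, so owner's share is 20% × $4,869 = $973.80. Owner pays $973.80; OOP now $3,212.20. Insurer: $4,869 − $973.80 = $3,895.20.
#3 ($10,264): 20% coinsurance on $10,264 = $2,052.80. Adding that to $3,212.20 gives $5,265, past the $3,700 cap; owner pays only $3,700 − $3,212.20 = $487.80. Insurer: $10,264 − $487.80 = $9,776.20.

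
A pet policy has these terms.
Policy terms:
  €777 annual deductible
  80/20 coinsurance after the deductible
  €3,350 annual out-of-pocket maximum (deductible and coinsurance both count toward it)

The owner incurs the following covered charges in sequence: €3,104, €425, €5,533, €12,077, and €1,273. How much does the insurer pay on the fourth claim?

€11,161

Claim 1 — €3,104: deductible takes €777, €2,327 remains; coinsurance €2,327 × 20% = €465.40. Owner pays €1,242.40; OOP now €1,242.40. Insurer: €3,104 − €1,242.40 = €1,861.60.
Claim 2 — €425: 20% coinsurance on €425 = €85. Owner pays €85; OOP now €1,327.40. Insurer: €425 − €85 = €340.
Claim 3 — €5,533: 20% coinsurance on €5,533 = €1,106.60. Cost to owner: €1,106.60. OOP to date €2,434. Insurer: €5,533 − €1,106.60 = €4,426.40.
Claim 4 — €12,077: 20% coinsurance on €12,077 = €2,415.40. That would push OOP to €4,849.40, over the €3,350 cap, so owner pays €3,350 − €2,434 = €916. Plan pays €12,077 − €916 = €11,161.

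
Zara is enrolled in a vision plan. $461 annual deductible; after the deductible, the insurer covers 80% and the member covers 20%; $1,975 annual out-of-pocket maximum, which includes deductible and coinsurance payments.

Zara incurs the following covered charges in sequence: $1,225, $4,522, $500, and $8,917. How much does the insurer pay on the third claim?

#1 ($1,225): $461 to deductible, leaving $764; 20% of $764 = $152.80. Member owes $613.80 (running OOP $613.80). Insurer: $1,225 − $613.80 = $611.20.
#2 ($4,522): deductible met; 20% of $4,522 = $904.40. Member owes $904.40 (running OOP $1,518.20). Plan pays $4,522 − $904.40 = $3,617.60.
#3 ($500): deductible met; 20% of $500 = $100. Member pays $100; OOP now $1,618.20. Plan pays $500 − $100 = $400.

$400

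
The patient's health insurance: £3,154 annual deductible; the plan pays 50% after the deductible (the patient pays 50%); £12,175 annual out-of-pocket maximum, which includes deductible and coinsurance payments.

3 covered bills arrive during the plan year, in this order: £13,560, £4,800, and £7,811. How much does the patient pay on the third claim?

#1 (£13,560): £3,154 to deductible, leaving £10,406; 50% of £10,406 = £5,203. Cost to patient: £8,357. OOP to date £8,357.
#2 (£4,800): 50% coinsurance on £4,800 = £2,400. Patient pays £2,400; OOP now £10,757.
#3 (£7,811): 50% coinsurance on £7,811 = £3,905.50. That would push OOP to £14,662.50, over the £12,175 cap, so patient pays £12,175 − £10,757 = £1,418.

£1,418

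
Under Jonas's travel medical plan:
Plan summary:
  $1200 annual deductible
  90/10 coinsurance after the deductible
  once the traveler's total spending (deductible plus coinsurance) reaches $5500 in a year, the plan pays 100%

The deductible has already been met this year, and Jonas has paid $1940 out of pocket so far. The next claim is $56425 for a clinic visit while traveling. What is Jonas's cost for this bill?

The deductible is already satisfied, so the full bill goes to coinsurance.
Coinsurance: $56425 × 10% = $5642.50.
Year-to-date out-of-pocket would reach $1940 + $5642.50 = $7582.50, above the $5500 maximum, so the traveler pays only $5500 − $1940 = $3560.

$3560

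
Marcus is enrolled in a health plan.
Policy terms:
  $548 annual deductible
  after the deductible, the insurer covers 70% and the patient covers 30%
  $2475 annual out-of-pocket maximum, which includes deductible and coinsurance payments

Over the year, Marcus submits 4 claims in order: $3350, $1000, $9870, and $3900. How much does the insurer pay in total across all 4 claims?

Claim 1 ($3350): $548 to deductible, leaving $2802; patient's 30% is $840.60. Cost to patient: $1388.60. OOP to date $1388.60. Plan pays $3350 − $1388.60 = $1961.40.
Claim 2 ($1000): deductible already satisfied, so patient's share is 30% × $1000 = $300. Patient pays $300; OOP now $1688.60. Plan pays $1000 − $300 = $700.
Claim 3 ($9870): deductible met; 30% of $9870 = $2961. OOP would hit $4649.60 > $2475, so the cap limits the patient to $2475 − $1688.60 = $786.40. Plan pays $9870 − $786.40 = $9083.60.
Claim 4 ($3900): deductible met; 30% of $3900 = $1170. OOP would hit $3645 > $2475, so the cap limits the patient to $2475 − $2475 = $0. Insurer: $3900 − $0 = $3900.
Insurer total: $1961.40 + $700 + $9083.60 + $3900 = $15645.

$15645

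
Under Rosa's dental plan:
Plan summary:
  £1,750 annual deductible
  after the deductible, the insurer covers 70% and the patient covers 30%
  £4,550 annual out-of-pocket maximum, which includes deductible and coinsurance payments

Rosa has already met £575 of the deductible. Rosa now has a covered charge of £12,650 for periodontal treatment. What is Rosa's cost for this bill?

Remaining deductible: £1,750 − £575 = £1,175.
That leaves £12,650 − £1,175 = £11,475 for coinsurance.
Coinsurance: £11,475 × 30% = £3,442.50.
Patient responsibility before any cap: £1,175 + £3,442.50 = £4,617.50.
That would bring total out-of-pocket to £5,192.50, past the £4,550 cap. The patient is capped at £4,550 − £575 = £3,975 on this claim.

£3,975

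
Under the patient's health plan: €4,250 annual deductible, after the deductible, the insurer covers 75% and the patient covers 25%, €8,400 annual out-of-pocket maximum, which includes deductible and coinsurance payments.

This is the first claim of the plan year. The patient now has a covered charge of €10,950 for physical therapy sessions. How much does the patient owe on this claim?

€5,925

The full €4,250 deductible is still open; €4,250 of this bill applies to it.
The remaining €6,700 (= €10,950 − €4,250) moves to coinsurance.
25% of €6,700 = €1,675 falls to the patient.
Patient responsibility before any cap: €4,250 + €1,675 = €5,925.
Year-to-date out-of-pocket becomes €0 + €5,925 = €5,925, still under the €8,400 maximum, so no cap applies.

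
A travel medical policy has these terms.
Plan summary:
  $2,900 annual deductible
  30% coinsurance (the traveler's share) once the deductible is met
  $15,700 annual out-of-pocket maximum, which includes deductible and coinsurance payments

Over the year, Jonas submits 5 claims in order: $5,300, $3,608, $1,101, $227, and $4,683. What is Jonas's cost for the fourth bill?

Claim 1 ($5,300): $2,900 finishes the deductible; $2,400 goes to coinsurance; traveler's 30% is $720. Traveler pays $3,620; OOP now $3,620.
Claim 2 ($3,608): deductible met; 30% of $3,608 = $1,082.40. Traveler owes $1,082.40 (running OOP $4,702.40).
Claim 3 ($1,101): deductible already satisfied, so traveler's share is 30% × $1,101 = $330.30. Traveler pays $330.30; OOP now $5,032.70.
Claim 4 ($227): 30% coinsurance on $227 = $68.10. Cost to traveler: $68.10. OOP to date $5,100.80.

$68.10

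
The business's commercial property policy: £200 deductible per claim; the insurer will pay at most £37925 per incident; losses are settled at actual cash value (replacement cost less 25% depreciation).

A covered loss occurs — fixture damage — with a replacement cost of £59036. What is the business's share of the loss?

Depreciate 25%: the covered value is £59036 × 0.75 = £44277.
Less the £200 deductible: £44277 − £200 = £44077.
Since £44077 > £37925, the payout is capped at £37925.
Out of pocket: £59036 − £37925 = £21111.

£21111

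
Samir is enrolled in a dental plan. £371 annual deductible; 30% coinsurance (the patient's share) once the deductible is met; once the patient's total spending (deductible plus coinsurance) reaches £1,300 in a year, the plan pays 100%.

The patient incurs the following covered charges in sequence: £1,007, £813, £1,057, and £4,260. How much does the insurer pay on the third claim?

#1 (£1,007): £371 finishes the deductible; £636 goes to coinsurance; patient's 30% is £190.80. Patient pays £561.80; OOP now £561.80. Plan pays £1,007 − £561.80 = £445.20.
#2 (£813): 30% coinsurance on £813 = £243.90. Patient owes £243.90 (running OOP £805.70). Plan pays £813 − £243.90 = £569.10.
#3 (£1,057): deductible already satisfied, so patient's share is 30% × £1,057 = £317.10. Patient pays £317.10; OOP now £1,122.80. Plan pays £1,057 − £317.10 = £739.90.

£739.90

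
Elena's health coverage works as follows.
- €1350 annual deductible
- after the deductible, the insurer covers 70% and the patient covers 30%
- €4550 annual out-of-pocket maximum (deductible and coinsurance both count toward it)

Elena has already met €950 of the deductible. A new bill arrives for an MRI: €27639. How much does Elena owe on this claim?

€950 of the €1350 deductible is already met, leaving €400.
That leaves €27639 − €400 = €27239 for coinsurance.
Coinsurance: €27239 × 30% = €8171.70.
So the patient owes €400 + €8171.70 = €8571.70 before any cap.
That would bring total out-of-pocket to €9521.70, past the €4550 cap. The patient is capped at €4550 − €950 = €3600 on this claim.

€3600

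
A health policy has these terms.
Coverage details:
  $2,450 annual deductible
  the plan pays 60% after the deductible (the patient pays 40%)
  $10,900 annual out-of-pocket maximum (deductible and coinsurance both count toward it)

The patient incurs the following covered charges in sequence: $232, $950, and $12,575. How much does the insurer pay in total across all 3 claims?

Claim 1 — $232: all of it applies to the deductible. Patient pays $232; OOP now $232. Plan pays $232 − $232 = $0.
Claim 2 — $950: all of it applies to the deductible. Cost to patient: $950. OOP to date $1,182. Insurer: $950 − $950 = $0.
Claim 3 — $12,575: $1,268 finishes the deductible; $11,307 goes to coinsurance; 40% of $11,307 = $4,522.80. Patient pays $5,790.80; OOP now $6,972.80. Plan pays $12,575 − $5,790.80 = $6,784.20.
Insurer total = bills − patient's total = $13,757 − $6,972.80 = $6,784.20.

$6,784.20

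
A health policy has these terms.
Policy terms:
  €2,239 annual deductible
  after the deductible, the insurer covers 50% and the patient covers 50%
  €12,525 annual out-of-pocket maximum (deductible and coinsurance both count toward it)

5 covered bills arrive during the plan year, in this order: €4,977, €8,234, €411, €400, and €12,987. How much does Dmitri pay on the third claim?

€205.50

Claim 1 (€4,977): €2,239 finishes the deductible; €2,738 goes to coinsurance; patient's 50% is €1,369. Patient pays €3,608; OOP now €3,608.
Claim 2 (€8,234): deductible already satisfied, so patient's share is 50% × €8,234 = €4,117. Patient pays €4,117; OOP now €7,725.
Claim 3 (€411): deductible already satisfied, so patient's share is 50% × €411 = €205.50. Patient pays €205.50; OOP now €7,930.50.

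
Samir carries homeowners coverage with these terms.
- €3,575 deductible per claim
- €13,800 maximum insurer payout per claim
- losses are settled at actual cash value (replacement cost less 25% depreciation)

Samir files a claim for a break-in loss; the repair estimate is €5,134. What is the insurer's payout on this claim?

Depreciate 25%: the covered value is €5,134 × 0.75 = €3,850.50.
After the deductible, €3,850.50 − €3,575 = €275.50 remains.
€275.50 is within the €13,800 limit, so the insurer pays €275.50.

€275.50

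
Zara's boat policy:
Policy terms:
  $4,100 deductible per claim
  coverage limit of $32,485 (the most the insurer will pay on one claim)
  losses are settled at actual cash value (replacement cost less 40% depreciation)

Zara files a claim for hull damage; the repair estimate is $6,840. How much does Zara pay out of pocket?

Depreciate 40%: the covered value is $6,840 × 0.6 = $4,104.
Less the $4,100 deductible: $4,104 − $4,100 = $4.
$4 is within the $32,485 limit, so the insurer pays $4.
Out of pocket: $6,840 − $4 = $6,836.

$6,836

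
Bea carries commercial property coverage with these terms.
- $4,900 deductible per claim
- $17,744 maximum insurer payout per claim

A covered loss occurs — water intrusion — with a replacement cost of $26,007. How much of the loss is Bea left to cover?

$8,263

Less the $4,900 deductible: $26,007 − $4,900 = $21,107.
$21,107 exceeds the $17,744 limit, so the insurer pays the limit: $17,744.
Out of pocket: $26,007 − $17,744 = $8,263.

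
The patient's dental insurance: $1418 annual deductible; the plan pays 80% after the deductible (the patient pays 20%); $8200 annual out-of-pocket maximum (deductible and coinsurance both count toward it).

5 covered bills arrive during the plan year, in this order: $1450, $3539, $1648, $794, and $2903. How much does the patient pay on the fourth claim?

Claim 1 ($1450): $1418 finishes the deductible; $32 goes to coinsurance; 20% of $32 = $6.40. Patient owes $1424.40 (running OOP $1424.40).
Claim 2 ($3539): 20% coinsurance on $3539 = $707.80. Patient owes $707.80 (running OOP $2132.20).
Claim 3 ($1648): deductible already satisfied, so patient's share is 20% × $1648 = $329.60. Patient owes $329.60 (running OOP $2461.80).
Claim 4 ($794): deductible already satisfied, so patient's share is 20% × $794 = $158.80. Cost to patient: $158.80. OOP to date $2620.60.

$158.80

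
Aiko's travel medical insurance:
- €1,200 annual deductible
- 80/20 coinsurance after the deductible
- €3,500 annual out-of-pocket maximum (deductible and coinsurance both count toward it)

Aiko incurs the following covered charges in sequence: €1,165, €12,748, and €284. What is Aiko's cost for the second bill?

€2,335

Bill 1, €1,165: fully absorbed by the deductible. Traveler pays €1,165; OOP now €1,165.
Bill 2, €12,748: €35 to deductible, leaving €12,713; traveler's 20% is €2,542.60. Together that's €35 + €2,542.60 = €2,577.60. OOP would hit €3,742.60 > €3,500, so the cap limits the traveler to €3,500 − €1,165 = €2,335.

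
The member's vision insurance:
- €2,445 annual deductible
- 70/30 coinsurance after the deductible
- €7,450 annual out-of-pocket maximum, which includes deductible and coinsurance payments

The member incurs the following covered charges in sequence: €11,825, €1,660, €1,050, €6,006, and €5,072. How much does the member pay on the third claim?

€315

#1 (€11,825): deductible takes €2,445, €9,380 remains; member's 30% is €2,814. Member pays €5,259; OOP now €5,259.
#2 (€1,660): deductible already satisfied, so member's share is 30% × €1,660 = €498. Member owes €498 (running OOP €5,757).
#3 (€1,050): 30% coinsurance on €1,050 = €315. Member pays €315; OOP now €6,072.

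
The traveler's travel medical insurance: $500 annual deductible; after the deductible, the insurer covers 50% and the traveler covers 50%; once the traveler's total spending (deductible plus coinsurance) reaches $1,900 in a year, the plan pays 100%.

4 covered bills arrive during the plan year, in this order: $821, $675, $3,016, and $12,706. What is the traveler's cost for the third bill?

$902

#1 ($821): deductible takes $500, $321 remains; coinsurance $321 × 50% = $160.50. Traveler pays $660.50; OOP now $660.50.
#2 ($675): deductible already satisfied, so traveler's share is 50% × $675 = $337.50. Traveler owes $337.50 (running OOP $998).
#3 ($3,016): 50% coinsurance on $3,016 = $1,508. That would push OOP to $2,506, over the $1,900 cap, so traveler pays $1,900 − $998 = $902.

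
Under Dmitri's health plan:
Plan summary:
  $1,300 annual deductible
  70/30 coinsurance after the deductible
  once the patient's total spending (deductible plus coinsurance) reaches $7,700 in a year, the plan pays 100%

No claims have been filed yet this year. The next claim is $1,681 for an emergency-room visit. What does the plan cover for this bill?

$266.70

Deductible not yet touched, so the first $1,300 of the bill goes to the deductible.
The remaining $381 (= $1,681 − $1,300) moves to coinsurance.
Coinsurance: $381 × 30% = $114.30.
So the patient owes $1,300 + $114.30 = $1,414.30 before any cap.
Total out-of-pocket so far would be $0 + $1,414.30 = $1,414.30, below the $7,700 cap — no reduction.
The plan picks up $1,681 − $1,414.30 = $266.70.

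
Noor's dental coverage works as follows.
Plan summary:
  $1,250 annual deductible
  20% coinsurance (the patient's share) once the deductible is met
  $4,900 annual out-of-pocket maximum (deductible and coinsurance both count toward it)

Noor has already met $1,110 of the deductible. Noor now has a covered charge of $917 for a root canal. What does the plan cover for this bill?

Deductible still to meet: $1,250 − $1,110 = $140.
That leaves $917 − $140 = $777 for coinsurance.
20% of $777 = $155.40 falls to the patient.
Patient responsibility before any cap: $140 + $155.40 = $295.40.
Total out-of-pocket so far would be $1,110 + $295.40 = $1,405.40, below the $4,900 cap — no reduction.
The insurer covers the remainder: $917 − $295.40 = $621.60.

$621.60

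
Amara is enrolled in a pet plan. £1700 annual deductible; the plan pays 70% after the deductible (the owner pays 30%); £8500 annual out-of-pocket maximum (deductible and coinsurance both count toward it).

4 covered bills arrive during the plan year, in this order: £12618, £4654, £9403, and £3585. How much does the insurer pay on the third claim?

£7274.60

Claim 1 (£12618): £1700 finishes the deductible; £10918 goes to coinsurance; 30% of £10918 = £3275.40. Owner owes £4975.40 (running OOP £4975.40). Insurer: £12618 − £4975.40 = £7642.60.
Claim 2 (£4654): deductible met; 30% of £4654 = £1396.20. Cost to owner: £1396.20. OOP to date £6371.60. Plan pays £4654 − £1396.20 = £3257.80.
Claim 3 (£9403): deductible already satisfied, so owner's share is 30% × £9403 = £2820.90. That would push OOP to £9192.50, over the £8500 cap, so owner pays £8500 − £6371.60 = £2128.40. Insurer: £9403 − £2128.40 = £7274.60.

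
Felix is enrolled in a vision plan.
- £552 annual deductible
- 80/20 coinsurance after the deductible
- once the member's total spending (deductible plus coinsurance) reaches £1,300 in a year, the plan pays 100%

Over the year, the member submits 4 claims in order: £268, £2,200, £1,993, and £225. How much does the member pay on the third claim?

Claim 1 — £268: fully absorbed by the deductible. Cost to member: £268. OOP to date £268.
Claim 2 — £2,200: £284 to deductible, leaving £1,916; coinsurance £1,916 × 20% = £383.20. Cost to member: £667.20. OOP to date £935.20.
Claim 3 — £1,993: deductible met; 20% of £1,993 = £398.60. OOP would hit £1,333.80 > £1,300, so the cap limits the member to £1,300 − £935.20 = £364.80.

£364.80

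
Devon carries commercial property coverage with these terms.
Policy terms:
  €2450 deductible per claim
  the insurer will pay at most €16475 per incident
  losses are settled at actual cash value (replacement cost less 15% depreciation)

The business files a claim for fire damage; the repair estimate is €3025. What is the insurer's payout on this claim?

Actual cash value after 15% depreciation: €3025 × 85% = €2571.25.
After the deductible, €2571.25 − €2450 = €121.25 remains.
That's under the €16475 cap, so the insurer reimburses the full €121.25.

€121.25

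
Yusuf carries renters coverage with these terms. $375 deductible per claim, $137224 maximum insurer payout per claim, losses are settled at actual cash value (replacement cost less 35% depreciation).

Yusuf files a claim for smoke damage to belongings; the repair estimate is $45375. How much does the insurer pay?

At 35% depreciation, ACV = $45375 − $15881.25 = $29493.75.
After the deductible, $29493.75 − $375 = $29118.75 remains.
$29118.75 is within the $137224 limit, so the insurer pays $29118.75.

$29118.75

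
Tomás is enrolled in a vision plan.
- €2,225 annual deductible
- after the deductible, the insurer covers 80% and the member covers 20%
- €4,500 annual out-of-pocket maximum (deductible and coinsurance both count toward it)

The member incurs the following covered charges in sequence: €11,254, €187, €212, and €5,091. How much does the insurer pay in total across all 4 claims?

Claim 1 (€11,254): €2,225 to deductible, leaving €9,029; member's 20% is €1,805.80. Member owes €4,030.80 (running OOP €4,030.80). Plan pays €11,254 − €4,030.80 = €7,223.20.
Claim 2 (€187): 20% coinsurance on €187 = €37.40. Member owes €37.40 (running OOP €4,068.20). Plan pays €187 − €37.40 = €149.60.
Claim 3 (€212): 20% coinsurance on €212 = €42.40. Member pays €42.40; OOP now €4,110.60. Plan pays €212 − €42.40 = €169.60.
Claim 4 (€5,091): 20% coinsurance on €5,091 = €1,018.20. Adding that to €4,110.60 gives €5,128.80, past the €4,500 cap; member pays only €4,500 − €4,110.60 = €389.40. Plan pays €5,091 − €389.40 = €4,701.60.
Insurer total = bills − member's total = €16,744 − €4,500 = €12,244.

€12,244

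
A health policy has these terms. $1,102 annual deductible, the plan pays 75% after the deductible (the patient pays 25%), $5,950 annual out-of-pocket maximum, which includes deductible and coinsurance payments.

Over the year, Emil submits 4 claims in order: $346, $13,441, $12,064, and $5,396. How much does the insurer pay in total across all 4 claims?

$25,297

Claim 1 — $346: fully absorbed by the deductible. Patient pays $346; OOP now $346. Plan pays $346 − $346 = $0.
Claim 2 — $13,441: $756 to deductible, leaving $12,685; coinsurance $12,685 × 25% = $3,171.25. Patient pays $3,927.25; OOP now $4,273.25. Insurer: $13,441 − $3,927.25 = $9,513.75.
Claim 3 — $12,064: deductible already satisfied, so patient's share is 25% × $12,064 = $3,016. That would push OOP to $7,289.25, over the $5,950 cap, so patient pays $5,950 − $4,273.25 = $1,676.75. Insurer: $12,064 − $1,676.75 = $10,387.25.
Claim 4 — $5,396: deductible already satisfied, so patient's share is 25% × $5,396 = $1,349. OOP would hit $7,299 > $5,950, so the cap limits the patient to $5,950 − $5,950 = $0. Plan pays $5,396 − $0 = $5,396.
Insurer total: $0 + $9,513.75 + $10,387.25 + $5,396 = $25,297.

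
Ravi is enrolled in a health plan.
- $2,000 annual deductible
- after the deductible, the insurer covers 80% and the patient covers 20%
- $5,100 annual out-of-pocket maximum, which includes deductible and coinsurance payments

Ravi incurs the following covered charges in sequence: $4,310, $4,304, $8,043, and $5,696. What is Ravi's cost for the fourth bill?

$168.60

Claim 1 ($4,310): $2,000 to deductible, leaving $2,310; patient's 20% is $462. Patient owes $2,462 (running OOP $2,462).
Claim 2 ($4,304): deductible already satisfied, so patient's share is 20% × $4,304 = $860.80. Cost to patient: $860.80. OOP to date $3,322.80.
Claim 3 ($8,043): deductible met; 20% of $8,043 = $1,608.60. Patient pays $1,608.60; OOP now $4,931.40.
Claim 4 ($5,696): 20% coinsurance on $5,696 = $1,139.20. That would push OOP to $6,070.60, over the $5,100 cap, so patient pays $5,100 − $4,931.40 = $168.60.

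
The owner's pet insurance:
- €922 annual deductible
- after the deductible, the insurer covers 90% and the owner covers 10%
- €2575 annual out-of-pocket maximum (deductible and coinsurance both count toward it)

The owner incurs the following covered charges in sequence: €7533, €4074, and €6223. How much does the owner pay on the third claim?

Claim 1 (€7533): €922 finishes the deductible; €6611 goes to coinsurance; owner's 10% is €661.10. Owner owes €1583.10 (running OOP €1583.10).
Claim 2 (€4074): deductible met; 10% of €4074 = €407.40. Owner pays €407.40; OOP now €1990.50.
Claim 3 (€6223): deductible already satisfied, so owner's share is 10% × €6223 = €622.30. That would push OOP to €2612.80, over the €2575 cap, so owner pays €2575 − €1990.50 = €584.50.

€584.50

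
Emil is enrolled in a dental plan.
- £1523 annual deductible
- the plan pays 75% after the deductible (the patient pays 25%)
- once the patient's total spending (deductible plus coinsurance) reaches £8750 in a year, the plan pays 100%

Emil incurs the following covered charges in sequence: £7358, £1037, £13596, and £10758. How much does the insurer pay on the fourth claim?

£8648

Claim 1 — £7358: £1523 finishes the deductible; £5835 goes to coinsurance; patient's 25% is £1458.75. Patient pays £2981.75; OOP now £2981.75. Plan pays £7358 − £2981.75 = £4376.25.
Claim 2 — £1037: 25% coinsurance on £1037 = £259.25. Patient owes £259.25 (running OOP £3241). Insurer: £1037 − £259.25 = £777.75.
Claim 3 — £13596: 25% coinsurance on £13596 = £3399. Patient pays £3399; OOP now £6640. Plan pays £13596 − £3399 = £10197.
Claim 4 — £10758: deductible already satisfied, so patient's share is 25% × £10758 = £2689.50. OOP would hit £9329.50 > £8750, so the cap limits the patient to £8750 − £6640 = £2110. Plan pays £10758 − £2110 = £8648.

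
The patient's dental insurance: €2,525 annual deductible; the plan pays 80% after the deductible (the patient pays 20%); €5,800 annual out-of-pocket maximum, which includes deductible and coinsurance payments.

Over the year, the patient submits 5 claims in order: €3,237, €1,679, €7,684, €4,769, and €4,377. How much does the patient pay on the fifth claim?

#1 (€3,237): €2,525 finishes the deductible; €712 goes to coinsurance; 20% of €712 = €142.40. Patient owes €2,667.40 (running OOP €2,667.40).
#2 (€1,679): deductible met; 20% of €1,679 = €335.80. Patient owes €335.80 (running OOP €3,003.20).
#3 (€7,684): deductible met; 20% of €7,684 = €1,536.80. Cost to patient: €1,536.80. OOP to date €4,540.
#4 (€4,769): deductible met; 20% of €4,769 = €953.80. Cost to patient: €953.80. OOP to date €5,493.80.
#5 (€4,377): 20% coinsurance on €4,377 = €875.40. That would push OOP to €6,369.20, over the €5,800 cap, so patient pays €5,800 − €5,493.80 = €306.20.

€306.20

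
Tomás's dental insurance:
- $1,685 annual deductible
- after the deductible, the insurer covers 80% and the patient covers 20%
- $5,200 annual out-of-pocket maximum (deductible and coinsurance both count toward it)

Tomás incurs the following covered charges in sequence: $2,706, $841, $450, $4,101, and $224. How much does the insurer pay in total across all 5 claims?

$5,309.60

Claim 1 — $2,706: deductible takes $1,685, $1,021 remains; 20% of $1,021 = $204.20. Patient owes $1,889.20 (running OOP $1,889.20). Plan pays $2,706 − $1,889.20 = $816.80.
Claim 2 — $841: deductible met; 20% of $841 = $168.20. Patient owes $168.20 (running OOP $2,057.40). Plan pays $841 − $168.20 = $672.80.
Claim 3 — $450: deductible already satisfied, so patient's share is 20% × $450 = $90. Patient owes $90 (running OOP $2,147.40). Plan pays $450 − $90 = $360.
Claim 4 — $4,101: deductible met; 20% of $4,101 = $820.20. Patient pays $820.20; OOP now $2,967.60. Insurer: $4,101 − $820.20 = $3,280.80.
Claim 5 — $224: 20% coinsurance on $224 = $44.80. Patient owes $44.80 (running OOP $3,012.40). Insurer: $224 − $44.80 = $179.20.
Insurer total: $816.80 + $672.80 + $360 + $3,280.80 + $179.20 = $5,309.60.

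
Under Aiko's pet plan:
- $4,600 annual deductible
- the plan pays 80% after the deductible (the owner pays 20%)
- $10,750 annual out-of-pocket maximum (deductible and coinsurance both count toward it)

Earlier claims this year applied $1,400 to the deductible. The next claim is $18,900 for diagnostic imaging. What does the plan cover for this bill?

$1,400 of the $4,600 deductible is already met, leaving $3,200.
That leaves $18,900 − $3,200 = $15,700 for coinsurance.
Owner's 20% share of $15,700 is $3,140.
So the owner owes $3,200 + $3,140 = $6,340 before any cap.
Total out-of-pocket so far would be $1,400 + $6,340 = $7,740, below the $10,750 cap — no reduction.
The plan picks up $18,900 − $6,340 = $12,560.

$12,560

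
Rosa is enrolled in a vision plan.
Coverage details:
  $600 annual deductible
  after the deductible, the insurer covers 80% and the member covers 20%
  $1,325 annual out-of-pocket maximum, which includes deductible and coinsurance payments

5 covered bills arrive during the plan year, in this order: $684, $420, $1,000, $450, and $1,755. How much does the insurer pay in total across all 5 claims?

$2,984

#1 ($684): deductible takes $600, $84 remains; coinsurance $84 × 20% = $16.80. Member pays $616.80; OOP now $616.80. Plan pays $684 − $616.80 = $67.20.
#2 ($420): deductible already satisfied, so member's share is 20% × $420 = $84. Member pays $84; OOP now $700.80. Plan pays $420 − $84 = $336.
#3 ($1,000): 20% coinsurance on $1,000 = $200. Cost to member: $200. OOP to date $900.80. Plan pays $1,000 − $200 = $800.
#4 ($450): deductible already satisfied, so member's share is 20% × $450 = $90. Member pays $90; OOP now $990.80. Insurer: $450 − $90 = $360.
#5 ($1,755): deductible already satisfied, so member's share is 20% × $1,755 = $351. That would push OOP to $1,341.80, over the $1,325 cap, so member pays $1,325 − $990.80 = $334.20. Plan pays $1,755 − $334.20 = $1,420.80.
Insurer total: $67.20 + $336 + $800 + $360 + $1,420.80 = $2,984.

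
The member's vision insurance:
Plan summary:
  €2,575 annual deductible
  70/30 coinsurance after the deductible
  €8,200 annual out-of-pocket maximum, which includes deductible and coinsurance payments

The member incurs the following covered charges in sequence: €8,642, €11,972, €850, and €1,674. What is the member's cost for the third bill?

€213.30

Bill 1, €8,642: €2,575 to deductible, leaving €6,067; member's 30% is €1,820.10. Member owes €4,395.10 (running OOP €4,395.10).
Bill 2, €11,972: deductible met; 30% of €11,972 = €3,591.60. Member owes €3,591.60 (running OOP €7,986.70).
Bill 3, €850: deductible met; 30% of €850 = €255. OOP would hit €8,241.70 > €8,200, so the cap limits the member to €8,200 − €7,986.70 = €213.30.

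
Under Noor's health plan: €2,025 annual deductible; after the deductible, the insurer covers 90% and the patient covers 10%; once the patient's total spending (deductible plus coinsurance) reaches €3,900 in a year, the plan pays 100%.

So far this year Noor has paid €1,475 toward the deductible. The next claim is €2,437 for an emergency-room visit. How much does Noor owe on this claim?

Deductible still to meet: €2,025 − €1,475 = €550.
The remaining €1,887 (= €2,437 − €550) moves to coinsurance.
Coinsurance: €1,887 × 10% = €188.70.
Patient responsibility before any cap: €550 + €188.70 = €738.70.
Cumulative spending €1,475 + €738.70 = €2,213.70 stays under the €3,900 maximum.

€738.70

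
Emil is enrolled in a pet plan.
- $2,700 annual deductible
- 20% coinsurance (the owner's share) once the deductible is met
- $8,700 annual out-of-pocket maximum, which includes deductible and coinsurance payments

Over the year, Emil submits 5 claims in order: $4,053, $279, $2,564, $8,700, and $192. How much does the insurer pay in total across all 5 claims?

$10,470.40

Claim 1 — $4,053: deductible takes $2,700, $1,353 remains; owner's 20% is $270.60. Owner owes $2,970.60 (running OOP $2,970.60). Insurer: $4,053 − $2,970.60 = $1,082.40.
Claim 2 — $279: 20% coinsurance on $279 = $55.80. Owner owes $55.80 (running OOP $3,026.40). Plan pays $279 − $55.80 = $223.20.
Claim 3 — $2,564: 20% coinsurance on $2,564 = $512.80. Owner pays $512.80; OOP now $3,539.20. Plan pays $2,564 − $512.80 = $2,051.20.
Claim 4 — $8,700: deductible already satisfied, so owner's share is 20% × $8,700 = $1,740. Owner pays $1,740; OOP now $5,279.20. Insurer: $8,700 − $1,740 = $6,960.
Claim 5 — $192: deductible met; 20% of $192 = $38.40. Cost to owner: $38.40. OOP to date $5,317.60. Insurer: $192 − $38.40 = $153.60.
Insurer total = bills − owner's total = $15,788 − $5,317.60 = $10,470.40.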